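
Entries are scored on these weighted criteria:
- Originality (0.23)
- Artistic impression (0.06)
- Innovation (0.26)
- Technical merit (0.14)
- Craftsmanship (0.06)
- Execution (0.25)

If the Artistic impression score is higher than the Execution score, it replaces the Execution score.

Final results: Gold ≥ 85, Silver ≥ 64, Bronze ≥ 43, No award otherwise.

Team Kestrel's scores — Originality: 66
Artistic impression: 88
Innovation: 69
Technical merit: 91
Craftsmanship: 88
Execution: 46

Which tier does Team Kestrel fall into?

Silver

Artistic impression (88) > Execution (46), so Execution counts as 88.
Weighted total:
  Originality 66 × 0.23 = 15.18
  Artistic impression 88 × 0.06 = 5.28
  Innovation 69 × 0.26 = 17.94
  Technical merit 91 × 0.14 = 12.74
  Craftsmanship 88 × 0.06 = 5.28
  Execution 88 × 0.25 = 22
Sum = 78.42
78.42 is ≥ 64 and < 85 → Silver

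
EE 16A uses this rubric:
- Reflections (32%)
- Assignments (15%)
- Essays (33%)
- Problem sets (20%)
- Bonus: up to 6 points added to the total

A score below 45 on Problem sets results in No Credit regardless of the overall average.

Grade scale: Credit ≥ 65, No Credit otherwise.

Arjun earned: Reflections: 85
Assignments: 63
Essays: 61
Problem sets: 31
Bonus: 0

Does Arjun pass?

Problem sets score 31 < 45: minimum not met.
Weighted total:
  Reflections 85 × 0.32 = 27.2
  Assignments 63 × 0.15 = 9.45
  Essays 61 × 0.33 = 20.13
  Problem sets 31 × 0.2 = 6.2
Sum = 62.98
Bonus: 62.98 + 0 = 62.98
Because the Problem sets minimum was not met, the result is No Credit.

No Credit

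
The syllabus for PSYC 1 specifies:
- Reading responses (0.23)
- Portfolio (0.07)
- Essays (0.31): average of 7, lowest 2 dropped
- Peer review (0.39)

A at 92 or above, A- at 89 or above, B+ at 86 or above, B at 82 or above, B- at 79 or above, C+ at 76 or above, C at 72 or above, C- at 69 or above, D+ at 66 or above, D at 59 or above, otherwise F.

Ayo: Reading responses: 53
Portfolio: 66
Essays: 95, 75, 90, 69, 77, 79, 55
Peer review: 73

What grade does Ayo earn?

C-

Essays: drop 55, 69 → average of remaining 5 = 416/5 = 83.2
Weighted total:
  Reading responses 53 × 0.23 = 12.19
  Portfolio 66 × 0.07 = 4.62
  Essays 83.2 × 0.31 = 25.792
  Peer review 73 × 0.39 = 28.47
Sum = 71.072
71.072 is ≥ 69 and < 72 → C-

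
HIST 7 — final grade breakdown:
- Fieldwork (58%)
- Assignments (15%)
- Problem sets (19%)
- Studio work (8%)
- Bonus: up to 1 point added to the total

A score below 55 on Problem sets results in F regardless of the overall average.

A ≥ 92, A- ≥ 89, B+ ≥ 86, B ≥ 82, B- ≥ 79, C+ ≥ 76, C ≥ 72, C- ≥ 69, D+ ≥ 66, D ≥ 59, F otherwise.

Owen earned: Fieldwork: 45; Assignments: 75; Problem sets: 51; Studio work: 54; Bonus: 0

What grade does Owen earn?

Problem sets score 51 < 55: minimum not met.
Weighted total:
  Fieldwork 45 × 0.58 = 26.1
  Assignments 75 × 0.15 = 11.25
  Problem sets 51 × 0.19 = 9.69
  Studio work 54 × 0.08 = 4.32
Sum = 51.36
Bonus: 51.36 + 0 = 51.36
Because the Problem sets minimum was not met, the result is F.

F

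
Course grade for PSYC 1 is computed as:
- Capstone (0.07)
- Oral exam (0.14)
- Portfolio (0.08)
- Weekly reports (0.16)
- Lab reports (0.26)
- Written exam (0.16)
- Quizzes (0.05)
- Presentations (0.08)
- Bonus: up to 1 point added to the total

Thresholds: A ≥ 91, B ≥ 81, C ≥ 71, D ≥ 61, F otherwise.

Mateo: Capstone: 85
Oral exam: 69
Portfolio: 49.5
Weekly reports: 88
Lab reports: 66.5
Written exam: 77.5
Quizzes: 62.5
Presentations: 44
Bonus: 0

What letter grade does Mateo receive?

Weighted total:
  Capstone 85 × 0.07 = 5.95
  Oral exam 69 × 0.14 = 9.66
  Portfolio 49.5 × 0.08 = 3.96
  Weekly reports 88 × 0.16 = 14.08
  Lab reports 66.5 × 0.26 = 17.29
  Written exam 77.5 × 0.16 = 12.4
  Quizzes 62.5 × 0.05 = 3.125
  Presentations 44 × 0.08 = 3.52
Sum = 69.985
Bonus: 69.985 + 0 = 69.985
69.985 is ≥ 61 and < 71 → D

D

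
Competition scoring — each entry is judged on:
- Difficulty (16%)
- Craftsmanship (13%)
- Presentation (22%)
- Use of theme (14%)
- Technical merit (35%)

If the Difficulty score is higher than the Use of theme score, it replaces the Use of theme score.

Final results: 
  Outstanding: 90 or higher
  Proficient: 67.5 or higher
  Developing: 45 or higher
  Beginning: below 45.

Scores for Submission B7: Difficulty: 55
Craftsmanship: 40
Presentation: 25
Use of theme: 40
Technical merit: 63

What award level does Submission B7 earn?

Developing

Difficulty (55) > Use of theme (40), so Use of theme counts as 55.
Weighted total:
  Difficulty 55 × 0.16 = 8.8
  Craftsmanship 40 × 0.13 = 5.2
  Presentation 25 × 0.22 = 5.5
  Use of theme 55 × 0.14 = 7.7
  Technical merit 63 × 0.35 = 22.05
Sum = 49.25
49.25 is ≥ 45 and < 67.5 → Developing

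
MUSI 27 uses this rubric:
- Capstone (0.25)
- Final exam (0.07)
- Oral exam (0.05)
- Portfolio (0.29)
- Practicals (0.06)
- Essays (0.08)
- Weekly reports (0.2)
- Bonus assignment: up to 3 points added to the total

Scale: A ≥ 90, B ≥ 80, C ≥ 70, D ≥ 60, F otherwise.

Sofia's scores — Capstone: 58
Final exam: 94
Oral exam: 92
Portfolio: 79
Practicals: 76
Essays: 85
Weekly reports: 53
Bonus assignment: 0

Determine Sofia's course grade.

C

Weighted total:
  Capstone 58 × 0.25 = 14.5
  Final exam 94 × 0.07 = 6.58
  Oral exam 92 × 0.05 = 4.6
  Portfolio 79 × 0.29 = 22.91
  Practicals 76 × 0.06 = 4.56
  Essays 85 × 0.08 = 6.8
  Weekly reports 53 × 0.2 = 10.6
Sum = 70.55
Bonus assignment: 70.55 + 0 = 70.55
70.55 is ≥ 70 and < 80 → C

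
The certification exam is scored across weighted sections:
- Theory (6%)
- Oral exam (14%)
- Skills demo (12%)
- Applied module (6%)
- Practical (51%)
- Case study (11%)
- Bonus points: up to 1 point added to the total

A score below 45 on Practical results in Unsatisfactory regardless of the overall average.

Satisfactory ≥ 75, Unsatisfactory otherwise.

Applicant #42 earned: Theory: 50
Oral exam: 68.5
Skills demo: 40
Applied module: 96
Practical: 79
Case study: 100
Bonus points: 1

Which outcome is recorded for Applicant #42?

Practical score 79 ≥ 45: minimum met.
Weighted total:
  Theory 50 × 0.06 = 3
  Oral exam 68.5 × 0.14 = 9.59
  Skills demo 40 × 0.12 = 4.8
  Applied module 96 × 0.06 = 5.76
  Practical 79 × 0.51 = 40.29
  Case study 100 × 0.11 = 11
Sum = 74.44
Bonus points: 74.44 + 1 = 75.44
75.44 ≥ 75 → Satisfactory

Satisfactory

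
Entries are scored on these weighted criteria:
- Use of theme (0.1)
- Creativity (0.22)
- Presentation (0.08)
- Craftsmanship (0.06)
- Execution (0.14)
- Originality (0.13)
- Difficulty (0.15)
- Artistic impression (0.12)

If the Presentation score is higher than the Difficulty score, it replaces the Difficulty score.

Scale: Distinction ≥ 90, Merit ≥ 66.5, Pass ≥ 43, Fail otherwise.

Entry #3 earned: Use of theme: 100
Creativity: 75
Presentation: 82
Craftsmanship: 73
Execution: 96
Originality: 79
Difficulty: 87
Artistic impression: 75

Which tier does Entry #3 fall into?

Merit

Presentation (82) ≤ Difficulty (87), so Difficulty stays at 87.
Weighted total:
  Use of theme 100 × 0.1 = 10
  Creativity 75 × 0.22 = 16.5
  Presentation 82 × 0.08 = 6.56
  Craftsmanship 73 × 0.06 = 4.38
  Execution 96 × 0.14 = 13.44
  Originality 79 × 0.13 = 10.27
  Difficulty 87 × 0.15 = 13.05
  Artistic impression 75 × 0.12 = 9
Sum = 83.2
83.2 is ≥ 66.5 and < 90 → Merit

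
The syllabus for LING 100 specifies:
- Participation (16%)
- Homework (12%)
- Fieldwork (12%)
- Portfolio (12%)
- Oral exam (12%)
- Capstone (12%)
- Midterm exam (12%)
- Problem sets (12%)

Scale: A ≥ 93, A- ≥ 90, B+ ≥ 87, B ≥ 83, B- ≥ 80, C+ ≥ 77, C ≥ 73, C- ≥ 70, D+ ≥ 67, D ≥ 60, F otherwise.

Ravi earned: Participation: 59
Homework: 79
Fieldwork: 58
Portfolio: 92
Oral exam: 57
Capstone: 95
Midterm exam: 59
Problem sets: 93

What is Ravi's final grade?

Weighted total:
  Participation 59 × 0.16 = 9.44
  Homework 79 × 0.12 = 9.48
  Fieldwork 58 × 0.12 = 6.96
  Portfolio 92 × 0.12 = 11.04
  Oral exam 57 × 0.12 = 6.84
  Capstone 95 × 0.12 = 11.4
  Midterm exam 59 × 0.12 = 7.08
  Problem sets 93 × 0.12 = 11.16
Sum = 73.4
73.4 is ≥ 73 and < 77 → C

C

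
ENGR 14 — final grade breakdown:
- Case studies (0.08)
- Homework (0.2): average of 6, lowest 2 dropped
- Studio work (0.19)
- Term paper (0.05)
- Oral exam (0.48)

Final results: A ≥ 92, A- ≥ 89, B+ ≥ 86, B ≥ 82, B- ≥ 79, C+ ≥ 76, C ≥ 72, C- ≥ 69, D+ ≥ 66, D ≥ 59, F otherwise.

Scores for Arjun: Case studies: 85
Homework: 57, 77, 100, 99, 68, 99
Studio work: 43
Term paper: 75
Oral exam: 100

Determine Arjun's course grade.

Homework: drop 57, 68 → average of remaining 4 = 375/4 = 93.75
Weighted total:
  Case studies 85 × 0.08 = 6.8
  Homework 93.75 × 0.2 = 18.75
  Studio work 43 × 0.19 = 8.17
  Term paper 75 × 0.05 = 3.75
  Oral exam 100 × 0.48 = 48
Sum = 85.47
85.47 is ≥ 82 and < 86 → B

B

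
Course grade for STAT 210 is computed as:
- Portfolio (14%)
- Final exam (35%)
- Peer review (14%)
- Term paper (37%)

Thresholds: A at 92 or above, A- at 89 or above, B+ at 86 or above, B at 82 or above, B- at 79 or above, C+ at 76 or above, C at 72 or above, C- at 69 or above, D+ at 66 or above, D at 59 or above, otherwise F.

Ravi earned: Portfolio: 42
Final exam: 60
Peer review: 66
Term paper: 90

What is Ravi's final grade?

Weighted total:
  Portfolio 42 × 0.14 = 5.88
  Final exam 60 × 0.35 = 21
  Peer review 66 × 0.14 = 9.24
  Term paper 90 × 0.37 = 33.3
Sum = 69.42
69.42 is ≥ 69 and < 72 → C-

C-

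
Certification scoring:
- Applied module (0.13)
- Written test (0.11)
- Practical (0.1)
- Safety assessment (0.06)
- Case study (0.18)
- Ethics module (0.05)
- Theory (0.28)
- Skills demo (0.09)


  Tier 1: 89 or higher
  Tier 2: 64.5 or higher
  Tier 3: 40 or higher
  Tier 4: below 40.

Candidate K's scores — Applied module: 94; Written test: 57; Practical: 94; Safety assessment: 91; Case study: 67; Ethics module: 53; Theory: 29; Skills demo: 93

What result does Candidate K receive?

Weighted total:
  Applied module 94 × 0.13 = 12.22
  Written test 57 × 0.11 = 6.27
  Practical 94 × 0.1 = 9.4
  Safety assessment 91 × 0.06 = 5.46
  Case study 67 × 0.18 = 12.06
  Ethics module 53 × 0.05 = 2.65
  Theory 29 × 0.28 = 8.12
  Skills demo 93 × 0.09 = 8.37
Sum = 64.55
64.55 is ≥ 64.5 and < 89 → Tier 2

Tier 2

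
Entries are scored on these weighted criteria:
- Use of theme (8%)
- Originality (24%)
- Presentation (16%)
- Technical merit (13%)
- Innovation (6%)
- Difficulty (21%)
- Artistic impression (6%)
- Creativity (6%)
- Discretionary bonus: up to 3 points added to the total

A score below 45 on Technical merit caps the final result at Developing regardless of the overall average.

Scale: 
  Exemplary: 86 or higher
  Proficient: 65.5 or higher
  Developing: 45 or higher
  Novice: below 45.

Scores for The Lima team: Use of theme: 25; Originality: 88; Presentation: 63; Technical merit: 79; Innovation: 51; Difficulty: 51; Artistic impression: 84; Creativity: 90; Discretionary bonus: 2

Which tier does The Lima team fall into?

Technical merit score 79 ≥ 45: minimum met.
Weighted total:
  Use of theme 25 × 0.08 = 2
  Originality 88 × 0.24 = 21.12
  Presentation 63 × 0.16 = 10.08
  Technical merit 79 × 0.13 = 10.27
  Innovation 51 × 0.06 = 3.06
  Difficulty 51 × 0.21 = 10.71
  Artistic impression 84 × 0.06 = 5.04
  Creativity 90 × 0.06 = 5.4
Sum = 67.68
Discretionary bonus: 67.68 + 2 = 69.68
69.68 is ≥ 65.5 and < 86 → Proficient

Proficient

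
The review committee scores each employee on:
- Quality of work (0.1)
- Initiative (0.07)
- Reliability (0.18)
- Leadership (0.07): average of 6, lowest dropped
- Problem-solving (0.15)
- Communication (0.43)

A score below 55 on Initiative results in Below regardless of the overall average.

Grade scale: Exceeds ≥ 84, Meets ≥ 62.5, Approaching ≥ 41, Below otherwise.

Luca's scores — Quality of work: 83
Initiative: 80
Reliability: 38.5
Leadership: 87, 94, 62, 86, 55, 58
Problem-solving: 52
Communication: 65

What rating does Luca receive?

Approaching

Leadership: drop 55 → average of remaining 5 = 387/5 = 77.4
Initiative score 80 ≥ 55: minimum met.
Weighted total:
  Quality of work 83 × 0.1 = 8.3
  Initiative 80 × 0.07 = 5.6
  Reliability 38.5 × 0.18 = 6.93
  Leadership 77.4 × 0.07 = 5.418
  Problem-solving 52 × 0.15 = 7.8
  Communication 65 × 0.43 = 27.95
Sum = 61.998
61.998 is ≥ 41 and < 62.5 → Approaching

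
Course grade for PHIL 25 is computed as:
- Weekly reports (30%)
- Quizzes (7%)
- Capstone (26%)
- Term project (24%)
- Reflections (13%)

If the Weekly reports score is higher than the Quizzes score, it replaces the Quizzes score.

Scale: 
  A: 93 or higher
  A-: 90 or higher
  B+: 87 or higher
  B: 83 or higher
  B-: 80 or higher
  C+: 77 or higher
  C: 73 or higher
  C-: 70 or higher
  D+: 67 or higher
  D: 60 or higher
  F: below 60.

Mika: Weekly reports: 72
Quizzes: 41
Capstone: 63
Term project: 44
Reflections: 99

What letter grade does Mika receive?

D

Weekly reports (72) > Quizzes (41), so Quizzes counts as 72.
Weighted total:
  Weekly reports 72 × 0.3 = 21.6
  Quizzes 72 × 0.07 = 5.04
  Capstone 63 × 0.26 = 16.38
  Term project 44 × 0.24 = 10.56
  Reflections 99 × 0.13 = 12.87
Sum = 66.45
66.45 is ≥ 60 and < 67 → D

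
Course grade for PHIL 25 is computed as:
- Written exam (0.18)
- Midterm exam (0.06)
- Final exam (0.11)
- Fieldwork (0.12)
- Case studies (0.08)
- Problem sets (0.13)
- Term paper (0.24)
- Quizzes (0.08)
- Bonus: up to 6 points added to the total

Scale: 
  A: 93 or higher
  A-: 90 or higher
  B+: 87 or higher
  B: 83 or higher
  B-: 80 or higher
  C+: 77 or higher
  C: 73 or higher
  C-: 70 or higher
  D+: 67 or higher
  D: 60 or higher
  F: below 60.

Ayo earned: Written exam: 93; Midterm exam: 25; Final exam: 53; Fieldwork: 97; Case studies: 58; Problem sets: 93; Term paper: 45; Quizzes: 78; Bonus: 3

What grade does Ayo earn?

C-

Weighted total:
  Written exam 93 × 0.18 = 16.74
  Midterm exam 25 × 0.06 = 1.5
  Final exam 53 × 0.11 = 5.83
  Fieldwork 97 × 0.12 = 11.64
  Case studies 58 × 0.08 = 4.64
  Problem sets 93 × 0.13 = 12.09
  Term paper 45 × 0.24 = 10.8
  Quizzes 78 × 0.08 = 6.24
Sum = 69.48
Bonus: 69.48 + 3 = 72.48
72.48 is ≥ 70 and < 73 → C-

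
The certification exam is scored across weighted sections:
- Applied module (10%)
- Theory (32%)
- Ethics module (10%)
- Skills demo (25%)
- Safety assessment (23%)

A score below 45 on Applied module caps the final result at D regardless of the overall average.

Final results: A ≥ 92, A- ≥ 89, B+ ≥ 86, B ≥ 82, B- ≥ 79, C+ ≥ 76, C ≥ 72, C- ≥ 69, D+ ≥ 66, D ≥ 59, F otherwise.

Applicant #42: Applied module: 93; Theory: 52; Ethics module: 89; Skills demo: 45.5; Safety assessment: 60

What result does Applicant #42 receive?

D

Applied module score 93 ≥ 45: minimum met.
Weighted total:
  Applied module 93 × 0.1 = 9.3
  Theory 52 × 0.32 = 16.64
  Ethics module 89 × 0.1 = 8.9
  Skills demo 45.5 × 0.25 = 11.375
  Safety assessment 60 × 0.23 = 13.8
Sum = 60.015
60.015 is ≥ 59 and < 66 → D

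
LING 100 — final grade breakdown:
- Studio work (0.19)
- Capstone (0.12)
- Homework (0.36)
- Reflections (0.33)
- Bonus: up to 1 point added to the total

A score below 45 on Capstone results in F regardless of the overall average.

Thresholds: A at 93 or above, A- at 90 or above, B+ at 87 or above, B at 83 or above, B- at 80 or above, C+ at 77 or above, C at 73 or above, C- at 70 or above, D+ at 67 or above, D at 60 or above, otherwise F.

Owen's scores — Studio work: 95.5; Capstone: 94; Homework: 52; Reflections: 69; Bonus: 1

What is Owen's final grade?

Capstone score 94 ≥ 45: minimum met.
Weighted total:
  Studio work 95.5 × 0.19 = 18.145
  Capstone 94 × 0.12 = 11.28
  Homework 52 × 0.36 = 18.72
  Reflections 69 × 0.33 = 22.77
Sum = 70.915
Bonus: 70.915 + 1 = 71.915
71.915 is ≥ 70 and < 73 → C-

C-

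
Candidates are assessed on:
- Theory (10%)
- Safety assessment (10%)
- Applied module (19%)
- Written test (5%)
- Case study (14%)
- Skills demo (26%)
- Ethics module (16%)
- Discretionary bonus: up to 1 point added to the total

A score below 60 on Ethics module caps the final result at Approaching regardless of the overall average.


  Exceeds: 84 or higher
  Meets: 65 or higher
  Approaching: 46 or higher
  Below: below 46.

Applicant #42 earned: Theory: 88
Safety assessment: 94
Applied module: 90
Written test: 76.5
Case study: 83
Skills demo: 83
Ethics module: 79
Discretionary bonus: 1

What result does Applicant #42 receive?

Exceeds

Ethics module score 79 ≥ 60: minimum met.
Weighted total:
  Theory 88 × 0.1 = 8.8
  Safety assessment 94 × 0.1 = 9.4
  Applied module 90 × 0.19 = 17.1
  Written test 76.5 × 0.05 = 3.825
  Case study 83 × 0.14 = 11.62
  Skills demo 83 × 0.26 = 21.58
  Ethics module 79 × 0.16 = 12.64
Sum = 84.965
Discretionary bonus: 84.965 + 1 = 85.965
85.965 ≥ 84 → Exceeds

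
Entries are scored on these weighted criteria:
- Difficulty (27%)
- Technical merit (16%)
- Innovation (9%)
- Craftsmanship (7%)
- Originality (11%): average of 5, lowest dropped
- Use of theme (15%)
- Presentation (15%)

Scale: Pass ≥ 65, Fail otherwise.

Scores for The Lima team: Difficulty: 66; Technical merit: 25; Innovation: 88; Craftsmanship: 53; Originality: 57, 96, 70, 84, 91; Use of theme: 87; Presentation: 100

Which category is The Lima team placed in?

Pass

Originality: drop 57 → average of remaining 4 = 341/4 = 85.25
Weighted total:
  Difficulty 66 × 0.27 = 17.82
  Technical merit 25 × 0.16 = 4
  Innovation 88 × 0.09 = 7.92
  Craftsmanship 53 × 0.07 = 3.71
  Originality 85.25 × 0.11 = 9.3775
  Use of theme 87 × 0.15 = 13.05
  Presentation 100 × 0.15 = 15
Sum = 70.8775
70.8775 ≥ 65 → Pass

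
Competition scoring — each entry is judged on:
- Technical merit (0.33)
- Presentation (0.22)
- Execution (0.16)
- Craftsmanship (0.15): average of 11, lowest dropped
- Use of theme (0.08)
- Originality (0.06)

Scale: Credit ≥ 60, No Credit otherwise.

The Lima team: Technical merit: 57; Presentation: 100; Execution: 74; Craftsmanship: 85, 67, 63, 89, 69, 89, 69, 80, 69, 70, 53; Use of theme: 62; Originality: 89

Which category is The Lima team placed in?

Craftsmanship: drop 53 → average of remaining 10 = 750/10 = 75
Weighted total:
  Technical merit 57 × 0.33 = 18.81
  Presentation 100 × 0.22 = 22
  Execution 74 × 0.16 = 11.84
  Craftsmanship 75 × 0.15 = 11.25
  Use of theme 62 × 0.08 = 4.96
  Originality 89 × 0.06 = 5.34
Sum = 74.2
74.2 ≥ 60 → Credit

Credit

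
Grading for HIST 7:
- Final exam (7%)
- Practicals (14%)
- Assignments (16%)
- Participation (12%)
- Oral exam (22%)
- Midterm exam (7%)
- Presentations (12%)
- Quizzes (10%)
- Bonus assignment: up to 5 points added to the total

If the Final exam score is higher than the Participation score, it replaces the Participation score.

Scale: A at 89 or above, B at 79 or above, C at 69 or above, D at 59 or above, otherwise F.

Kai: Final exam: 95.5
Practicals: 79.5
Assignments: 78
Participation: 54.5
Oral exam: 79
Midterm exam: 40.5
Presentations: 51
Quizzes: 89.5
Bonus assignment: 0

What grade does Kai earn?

C

Final exam (95.5) > Participation (54.5), so Participation counts as 95.5.
Weighted total:
  Final exam 95.5 × 0.07 = 6.685
  Practicals 79.5 × 0.14 = 11.13
  Assignments 78 × 0.16 = 12.48
  Participation 95.5 × 0.12 = 11.46
  Oral exam 79 × 0.22 = 17.38
  Midterm exam 40.5 × 0.07 = 2.835
  Presentations 51 × 0.12 = 6.12
  Quizzes 89.5 × 0.1 = 8.95
Sum = 77.04
Bonus assignment: 77.04 + 0 = 77.04
77.04 is ≥ 69 and < 79 → C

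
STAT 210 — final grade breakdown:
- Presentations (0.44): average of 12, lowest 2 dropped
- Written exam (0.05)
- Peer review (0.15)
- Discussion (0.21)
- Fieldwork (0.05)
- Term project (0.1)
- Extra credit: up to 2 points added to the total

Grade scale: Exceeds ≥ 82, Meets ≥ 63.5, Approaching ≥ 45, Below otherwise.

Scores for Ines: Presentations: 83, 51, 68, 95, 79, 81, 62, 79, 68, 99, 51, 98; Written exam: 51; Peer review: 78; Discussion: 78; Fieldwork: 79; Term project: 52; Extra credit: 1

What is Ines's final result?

Presentations: drop 51, 51 → average of remaining 10 = 812/10 = 81.2
Weighted total:
  Presentations 81.2 × 0.44 = 35.728
  Written exam 51 × 0.05 = 2.55
  Peer review 78 × 0.15 = 11.7
  Discussion 78 × 0.21 = 16.38
  Fieldwork 79 × 0.05 = 3.95
  Term project 52 × 0.1 = 5.2
Sum = 75.508
Extra credit: 75.508 + 1 = 76.508
76.508 is ≥ 63.5 and < 82 → Meets

Meets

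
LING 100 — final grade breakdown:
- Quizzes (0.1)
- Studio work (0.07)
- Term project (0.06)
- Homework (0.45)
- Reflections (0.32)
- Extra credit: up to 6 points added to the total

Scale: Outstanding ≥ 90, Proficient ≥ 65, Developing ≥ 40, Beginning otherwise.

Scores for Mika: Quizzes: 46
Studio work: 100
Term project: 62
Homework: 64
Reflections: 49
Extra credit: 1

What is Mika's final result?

Weighted total:
  Quizzes 46 × 0.1 = 4.6
  Studio work 100 × 0.07 = 7
  Term project 62 × 0.06 = 3.72
  Homework 64 × 0.45 = 28.8
  Reflections 49 × 0.32 = 15.68
Sum = 59.8
Extra credit: 59.8 + 1 = 60.8
60.8 is ≥ 40 and < 65 → Developing

Developing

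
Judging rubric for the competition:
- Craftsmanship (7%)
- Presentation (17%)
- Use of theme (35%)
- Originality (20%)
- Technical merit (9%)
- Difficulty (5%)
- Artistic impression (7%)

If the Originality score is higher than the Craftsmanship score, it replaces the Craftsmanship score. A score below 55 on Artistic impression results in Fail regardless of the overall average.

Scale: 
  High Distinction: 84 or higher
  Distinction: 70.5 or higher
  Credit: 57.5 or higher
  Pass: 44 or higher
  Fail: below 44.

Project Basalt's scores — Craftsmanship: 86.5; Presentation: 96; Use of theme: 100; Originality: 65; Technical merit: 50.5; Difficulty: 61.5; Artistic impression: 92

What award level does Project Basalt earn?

High Distinction

Originality (65) ≤ Craftsmanship (86.5), so Craftsmanship stays at 86.5.
Artistic impression score 92 ≥ 55: minimum met.
Weighted total:
  Craftsmanship 86.5 × 0.07 = 6.055
  Presentation 96 × 0.17 = 16.32
  Use of theme 100 × 0.35 = 35
  Originality 65 × 0.2 = 13
  Technical merit 50.5 × 0.09 = 4.545
  Difficulty 61.5 × 0.05 = 3.075
  Artistic impression 92 × 0.07 = 6.44
Sum = 84.435
84.435 ≥ 84 → High Distinction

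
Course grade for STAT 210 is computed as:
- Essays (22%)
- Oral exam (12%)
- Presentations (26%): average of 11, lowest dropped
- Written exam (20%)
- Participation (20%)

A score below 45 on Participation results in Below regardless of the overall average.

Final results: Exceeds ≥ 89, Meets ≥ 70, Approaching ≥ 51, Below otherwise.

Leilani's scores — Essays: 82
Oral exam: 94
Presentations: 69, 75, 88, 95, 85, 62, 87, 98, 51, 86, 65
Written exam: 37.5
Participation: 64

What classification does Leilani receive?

Meets

Presentations: drop 51 → average of remaining 10 = 810/10 = 81
Participation score 64 ≥ 45: minimum met.
Weighted total:
  Essays 82 × 0.22 = 18.04
  Oral exam 94 × 0.12 = 11.28
  Presentations 81 × 0.26 = 21.06
  Written exam 37.5 × 0.2 = 7.5
  Participation 64 × 0.2 = 12.8
Sum = 70.68
70.68 is ≥ 70 and < 89 → Meets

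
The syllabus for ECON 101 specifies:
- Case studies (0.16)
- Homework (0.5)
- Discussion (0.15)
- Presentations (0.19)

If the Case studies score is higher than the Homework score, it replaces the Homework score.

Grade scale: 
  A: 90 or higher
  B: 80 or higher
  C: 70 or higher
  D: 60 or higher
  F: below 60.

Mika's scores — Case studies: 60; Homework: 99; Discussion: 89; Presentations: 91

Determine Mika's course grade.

Case studies (60) ≤ Homework (99), so Homework stays at 99.
Weighted total:
  Case studies 60 × 0.16 = 9.6
  Homework 99 × 0.5 = 49.5
  Discussion 89 × 0.15 = 13.35
  Presentations 91 × 0.19 = 17.29
Sum = 89.74
89.74 is ≥ 80 and < 90 → B

B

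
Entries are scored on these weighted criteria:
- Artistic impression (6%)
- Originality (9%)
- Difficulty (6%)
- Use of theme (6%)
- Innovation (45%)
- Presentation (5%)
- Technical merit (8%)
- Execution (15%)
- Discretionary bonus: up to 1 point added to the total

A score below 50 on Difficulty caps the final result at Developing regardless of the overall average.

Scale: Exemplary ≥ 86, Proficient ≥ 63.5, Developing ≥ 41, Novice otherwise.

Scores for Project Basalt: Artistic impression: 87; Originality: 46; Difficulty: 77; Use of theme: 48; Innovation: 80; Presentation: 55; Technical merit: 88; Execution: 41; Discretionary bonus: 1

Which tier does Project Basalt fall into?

Proficient

Difficulty score 77 ≥ 50: minimum met.
Weighted total:
  Artistic impression 87 × 0.06 = 5.22
  Originality 46 × 0.09 = 4.14
  Difficulty 77 × 0.06 = 4.62
  Use of theme 48 × 0.06 = 2.88
  Innovation 80 × 0.45 = 36
  Presentation 55 × 0.05 = 2.75
  Technical merit 88 × 0.08 = 7.04
  Execution 41 × 0.15 = 6.15
Sum = 68.8
Discretionary bonus: 68.8 + 1 = 69.8
69.8 is ≥ 63.5 and < 86 → Proficient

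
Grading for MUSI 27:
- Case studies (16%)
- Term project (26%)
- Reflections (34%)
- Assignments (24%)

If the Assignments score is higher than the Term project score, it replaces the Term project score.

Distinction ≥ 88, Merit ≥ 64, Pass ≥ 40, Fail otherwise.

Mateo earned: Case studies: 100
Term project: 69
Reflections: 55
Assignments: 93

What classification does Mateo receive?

Merit

Assignments (93) > Term project (69), so Term project counts as 93.
Weighted total:
  Case studies 100 × 0.16 = 16
  Term project 93 × 0.26 = 24.18
  Reflections 55 × 0.34 = 18.7
  Assignments 93 × 0.24 = 22.32
Sum = 81.2
81.2 is ≥ 64 and < 88 → Merit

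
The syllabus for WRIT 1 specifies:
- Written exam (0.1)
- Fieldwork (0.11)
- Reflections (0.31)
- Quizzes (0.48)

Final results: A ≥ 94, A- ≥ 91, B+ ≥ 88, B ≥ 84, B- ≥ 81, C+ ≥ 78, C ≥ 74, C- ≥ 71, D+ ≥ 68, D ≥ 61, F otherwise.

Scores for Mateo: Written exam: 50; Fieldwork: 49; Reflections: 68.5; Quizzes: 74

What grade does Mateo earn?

Weighted total:
  Written exam 50 × 0.1 = 5
  Fieldwork 49 × 0.11 = 5.39
  Reflections 68.5 × 0.31 = 21.235
  Quizzes 74 × 0.48 = 35.52
Sum = 67.145
67.145 is ≥ 61 and < 68 → D

D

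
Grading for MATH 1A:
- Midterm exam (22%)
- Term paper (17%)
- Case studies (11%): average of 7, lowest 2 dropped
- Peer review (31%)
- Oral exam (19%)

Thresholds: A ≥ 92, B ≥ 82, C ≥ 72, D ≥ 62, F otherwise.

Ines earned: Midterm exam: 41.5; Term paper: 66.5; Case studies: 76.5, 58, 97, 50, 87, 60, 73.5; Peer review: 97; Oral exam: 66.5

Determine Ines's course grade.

Case studies: drop 50, 58 → average of remaining 5 = 394/5 = 78.8
Weighted total:
  Midterm exam 41.5 × 0.22 = 9.13
  Term paper 66.5 × 0.17 = 11.305
  Case studies 78.8 × 0.11 = 8.668
  Peer review 97 × 0.31 = 30.07
  Oral exam 66.5 × 0.19 = 12.635
Sum = 71.808
71.808 is ≥ 62 and < 72 → D

D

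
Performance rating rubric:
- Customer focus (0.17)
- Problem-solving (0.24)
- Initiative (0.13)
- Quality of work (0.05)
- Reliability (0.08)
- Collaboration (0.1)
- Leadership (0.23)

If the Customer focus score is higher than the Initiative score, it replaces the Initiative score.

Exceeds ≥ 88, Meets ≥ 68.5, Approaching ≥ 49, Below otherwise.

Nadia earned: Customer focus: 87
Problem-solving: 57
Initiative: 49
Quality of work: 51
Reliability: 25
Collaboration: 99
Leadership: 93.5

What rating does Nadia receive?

Customer focus (87) > Initiative (49), so Initiative counts as 87.
Weighted total:
  Customer focus 87 × 0.17 = 14.79
  Problem-solving 57 × 0.24 = 13.68
  Initiative 87 × 0.13 = 11.31
  Quality of work 51 × 0.05 = 2.55
  Reliability 25 × 0.08 = 2
  Collaboration 99 × 0.1 = 9.9
  Leadership 93.5 × 0.23 = 21.505
Sum = 75.735
75.735 is ≥ 68.5 and < 88 → Meets

Meets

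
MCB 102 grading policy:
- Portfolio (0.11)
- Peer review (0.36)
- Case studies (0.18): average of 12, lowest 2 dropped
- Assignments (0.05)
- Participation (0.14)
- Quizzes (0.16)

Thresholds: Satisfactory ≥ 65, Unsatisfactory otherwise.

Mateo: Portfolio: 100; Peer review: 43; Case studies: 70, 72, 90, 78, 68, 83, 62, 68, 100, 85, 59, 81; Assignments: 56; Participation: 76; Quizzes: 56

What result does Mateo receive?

Case studies: drop 59, 62 → average of remaining 10 = 795/10 = 79.5
Weighted total:
  Portfolio 100 × 0.11 = 11
  Peer review 43 × 0.36 = 15.48
  Case studies 79.5 × 0.18 = 14.31
  Assignments 56 × 0.05 = 2.8
  Participation 76 × 0.14 = 10.64
  Quizzes 56 × 0.16 = 8.96
Sum = 63.19
63.19 < 65 → Unsatisfactory

Unsatisfactory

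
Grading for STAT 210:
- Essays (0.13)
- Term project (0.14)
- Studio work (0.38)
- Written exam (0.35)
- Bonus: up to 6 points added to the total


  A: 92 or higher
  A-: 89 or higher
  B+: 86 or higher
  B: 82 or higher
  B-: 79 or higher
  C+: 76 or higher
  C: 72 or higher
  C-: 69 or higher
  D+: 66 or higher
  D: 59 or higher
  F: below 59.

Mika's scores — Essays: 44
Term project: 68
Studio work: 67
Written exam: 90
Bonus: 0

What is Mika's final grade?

Weighted total:
  Essays 44 × 0.13 = 5.72
  Term project 68 × 0.14 = 9.52
  Studio work 67 × 0.38 = 25.46
  Written exam 90 × 0.35 = 31.5
Sum = 72.2
Bonus: 72.2 + 0 = 72.2
72.2 is ≥ 72 and < 76 → C

C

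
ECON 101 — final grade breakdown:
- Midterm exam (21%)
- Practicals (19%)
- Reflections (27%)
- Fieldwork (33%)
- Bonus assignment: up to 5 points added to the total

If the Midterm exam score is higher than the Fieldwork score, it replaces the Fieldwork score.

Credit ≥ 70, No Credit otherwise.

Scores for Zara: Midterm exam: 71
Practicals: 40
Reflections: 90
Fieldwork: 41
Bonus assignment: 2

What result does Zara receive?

Credit

Midterm exam (71) > Fieldwork (41), so Fieldwork counts as 71.
Weighted total:
  Midterm exam 71 × 0.21 = 14.91
  Practicals 40 × 0.19 = 7.6
  Reflections 90 × 0.27 = 24.3
  Fieldwork 71 × 0.33 = 23.43
Sum = 70.24
Bonus assignment: 70.24 + 2 = 72.24
72.24 ≥ 70 → Credit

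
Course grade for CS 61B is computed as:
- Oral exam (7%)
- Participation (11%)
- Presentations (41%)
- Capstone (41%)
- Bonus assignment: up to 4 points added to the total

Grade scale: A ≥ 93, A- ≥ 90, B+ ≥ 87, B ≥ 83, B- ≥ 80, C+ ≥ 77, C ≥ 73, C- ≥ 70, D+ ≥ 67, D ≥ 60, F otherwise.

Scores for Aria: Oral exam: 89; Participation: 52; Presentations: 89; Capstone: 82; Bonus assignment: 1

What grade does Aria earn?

B

Weighted total:
  Oral exam 89 × 0.07 = 6.23
  Participation 52 × 0.11 = 5.72
  Presentations 89 × 0.41 = 36.49
  Capstone 82 × 0.41 = 33.62
Sum = 82.06
Bonus assignment: 82.06 + 1 = 83.06
83.06 is ≥ 83 and < 87 → B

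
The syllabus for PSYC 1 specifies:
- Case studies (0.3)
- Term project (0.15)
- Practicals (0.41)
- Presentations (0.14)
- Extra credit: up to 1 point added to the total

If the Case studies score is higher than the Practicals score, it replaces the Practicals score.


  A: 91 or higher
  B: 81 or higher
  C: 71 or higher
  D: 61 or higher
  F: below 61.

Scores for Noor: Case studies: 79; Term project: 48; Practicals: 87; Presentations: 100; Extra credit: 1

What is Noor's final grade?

B

Case studies (79) ≤ Practicals (87), so Practicals stays at 87.
Weighted total:
  Case studies 79 × 0.3 = 23.7
  Term project 48 × 0.15 = 7.2
  Practicals 87 × 0.41 = 35.67
  Presentations 100 × 0.14 = 14
Sum = 80.57
Extra credit: 80.57 + 1 = 81.57
81.57 is ≥ 81 and < 91 → B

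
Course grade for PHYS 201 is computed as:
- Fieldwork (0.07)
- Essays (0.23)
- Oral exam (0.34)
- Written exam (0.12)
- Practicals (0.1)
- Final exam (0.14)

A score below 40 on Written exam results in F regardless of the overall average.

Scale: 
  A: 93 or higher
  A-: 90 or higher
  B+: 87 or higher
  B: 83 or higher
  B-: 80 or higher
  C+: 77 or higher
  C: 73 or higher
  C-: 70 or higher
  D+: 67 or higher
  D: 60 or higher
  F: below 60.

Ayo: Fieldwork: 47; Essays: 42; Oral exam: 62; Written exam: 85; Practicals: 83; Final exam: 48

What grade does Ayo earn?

F

Written exam score 85 ≥ 40: minimum met.
Weighted total:
  Fieldwork 47 × 0.07 = 3.29
  Essays 42 × 0.23 = 9.66
  Oral exam 62 × 0.34 = 21.08
  Written exam 85 × 0.12 = 10.2
  Practicals 83 × 0.1 = 8.3
  Final exam 48 × 0.14 = 6.72
Sum = 59.25
59.25 < 60 → F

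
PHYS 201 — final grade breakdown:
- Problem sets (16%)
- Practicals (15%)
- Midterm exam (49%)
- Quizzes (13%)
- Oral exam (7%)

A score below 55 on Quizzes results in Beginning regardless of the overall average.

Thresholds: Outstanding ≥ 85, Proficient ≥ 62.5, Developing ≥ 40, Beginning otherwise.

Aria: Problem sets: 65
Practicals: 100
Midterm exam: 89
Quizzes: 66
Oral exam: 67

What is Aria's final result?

Proficient

Quizzes score 66 ≥ 55: minimum met.
Weighted total:
  Problem sets 65 × 0.16 = 10.4
  Practicals 100 × 0.15 = 15
  Midterm exam 89 × 0.49 = 43.61
  Quizzes 66 × 0.13 = 8.58
  Oral exam 67 × 0.07 = 4.69
Sum = 82.28
82.28 is ≥ 62.5 and < 85 → Proficient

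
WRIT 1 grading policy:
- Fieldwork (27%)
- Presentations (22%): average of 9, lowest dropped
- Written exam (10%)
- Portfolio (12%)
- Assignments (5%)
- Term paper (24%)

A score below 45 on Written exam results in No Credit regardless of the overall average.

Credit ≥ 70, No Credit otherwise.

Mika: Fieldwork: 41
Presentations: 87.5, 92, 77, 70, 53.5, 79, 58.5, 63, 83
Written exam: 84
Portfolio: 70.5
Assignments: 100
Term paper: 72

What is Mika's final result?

No Credit

Presentations: drop 53.5 → average of remaining 8 = 610/8 = 76.25
Written exam score 84 ≥ 45: minimum met.
Weighted total:
  Fieldwork 41 × 0.27 = 11.07
  Presentations 76.25 × 0.22 = 16.775
  Written exam 84 × 0.1 = 8.4
  Portfolio 70.5 × 0.12 = 8.46
  Assignments 100 × 0.05 = 5
  Term paper 72 × 0.24 = 17.28
Sum = 66.985
66.985 < 70 → No Credit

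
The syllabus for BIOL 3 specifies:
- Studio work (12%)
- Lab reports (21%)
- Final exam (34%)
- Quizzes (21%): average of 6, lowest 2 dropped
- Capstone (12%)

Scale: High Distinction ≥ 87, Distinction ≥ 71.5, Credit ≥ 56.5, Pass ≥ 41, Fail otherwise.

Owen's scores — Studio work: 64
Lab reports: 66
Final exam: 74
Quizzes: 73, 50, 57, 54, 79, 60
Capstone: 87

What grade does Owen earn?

Credit

Quizzes: drop 50, 54 → average of remaining 4 = 269/4 = 67.25
Weighted total:
  Studio work 64 × 0.12 = 7.68
  Lab reports 66 × 0.21 = 13.86
  Final exam 74 × 0.34 = 25.16
  Quizzes 67.25 × 0.21 = 14.1225
  Capstone 87 × 0.12 = 10.44
Sum = 71.2625
71.2625 is ≥ 56.5 and < 71.5 → Credit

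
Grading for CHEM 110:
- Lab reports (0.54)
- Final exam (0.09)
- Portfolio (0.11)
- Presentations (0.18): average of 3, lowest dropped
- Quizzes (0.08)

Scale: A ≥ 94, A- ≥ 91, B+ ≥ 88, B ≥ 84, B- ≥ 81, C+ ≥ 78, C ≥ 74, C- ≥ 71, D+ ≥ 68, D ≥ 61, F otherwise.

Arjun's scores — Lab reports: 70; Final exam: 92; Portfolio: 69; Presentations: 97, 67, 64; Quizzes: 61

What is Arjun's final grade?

Presentations: drop 64 → average of remaining 2 = 164/2 = 82
Weighted total:
  Lab reports 70 × 0.54 = 37.8
  Final exam 92 × 0.09 = 8.28
  Portfolio 69 × 0.11 = 7.59
  Presentations 82 × 0.18 = 14.76
  Quizzes 61 × 0.08 = 4.88
Sum = 73.31
73.31 is ≥ 71 and < 74 → C-

C-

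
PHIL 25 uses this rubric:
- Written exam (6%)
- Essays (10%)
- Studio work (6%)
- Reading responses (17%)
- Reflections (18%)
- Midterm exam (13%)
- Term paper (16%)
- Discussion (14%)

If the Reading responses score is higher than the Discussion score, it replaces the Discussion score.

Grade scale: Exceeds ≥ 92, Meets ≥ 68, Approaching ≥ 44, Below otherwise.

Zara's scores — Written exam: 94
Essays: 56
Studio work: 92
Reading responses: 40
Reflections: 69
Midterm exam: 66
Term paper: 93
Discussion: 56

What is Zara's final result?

Reading responses (40) ≤ Discussion (56), so Discussion stays at 56.
Weighted total:
  Written exam 94 × 0.06 = 5.64
  Essays 56 × 0.1 = 5.6
  Studio work 92 × 0.06 = 5.52
  Reading responses 40 × 0.17 = 6.8
  Reflections 69 × 0.18 = 12.42
  Midterm exam 66 × 0.13 = 8.58
  Term paper 93 × 0.16 = 14.88
  Discussion 56 × 0.14 = 7.84
Sum = 67.28
67.28 is ≥ 44 and < 68 → Approaching

Approaching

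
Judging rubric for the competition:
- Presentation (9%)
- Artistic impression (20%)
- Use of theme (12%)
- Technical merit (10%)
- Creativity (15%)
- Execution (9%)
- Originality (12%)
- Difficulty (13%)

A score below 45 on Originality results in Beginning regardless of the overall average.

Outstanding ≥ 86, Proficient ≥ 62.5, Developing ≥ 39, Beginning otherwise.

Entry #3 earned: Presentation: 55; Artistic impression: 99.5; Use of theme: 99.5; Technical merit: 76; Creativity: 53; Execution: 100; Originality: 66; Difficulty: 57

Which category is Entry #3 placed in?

Proficient

Originality score 66 ≥ 45: minimum met.
Weighted total:
  Presentation 55 × 0.09 = 4.95
  Artistic impression 99.5 × 0.2 = 19.9
  Use of theme 99.5 × 0.12 = 11.94
  Technical merit 76 × 0.1 = 7.6
  Creativity 53 × 0.15 = 7.95
  Execution 100 × 0.09 = 9
  Originality 66 × 0.12 = 7.92
  Difficulty 57 × 0.13 = 7.41
Sum = 76.67
76.67 is ≥ 62.5 and < 86 → Proficient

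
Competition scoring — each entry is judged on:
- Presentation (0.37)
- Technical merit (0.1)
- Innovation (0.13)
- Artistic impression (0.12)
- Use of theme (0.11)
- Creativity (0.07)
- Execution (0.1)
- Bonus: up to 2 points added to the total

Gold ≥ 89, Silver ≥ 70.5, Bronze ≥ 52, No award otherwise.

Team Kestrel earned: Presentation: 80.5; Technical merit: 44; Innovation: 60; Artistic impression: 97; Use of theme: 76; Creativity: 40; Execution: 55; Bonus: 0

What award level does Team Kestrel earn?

Weighted total:
  Presentation 80.5 × 0.37 = 29.785
  Technical merit 44 × 0.1 = 4.4
  Innovation 60 × 0.13 = 7.8
  Artistic impression 97 × 0.12 = 11.64
  Use of theme 76 × 0.11 = 8.36
  Creativity 40 × 0.07 = 2.8
  Execution 55 × 0.1 = 5.5
Sum = 70.285
Bonus: 70.285 + 0 = 70.285
70.285 is ≥ 52 and < 70.5 → Bronze

Bronze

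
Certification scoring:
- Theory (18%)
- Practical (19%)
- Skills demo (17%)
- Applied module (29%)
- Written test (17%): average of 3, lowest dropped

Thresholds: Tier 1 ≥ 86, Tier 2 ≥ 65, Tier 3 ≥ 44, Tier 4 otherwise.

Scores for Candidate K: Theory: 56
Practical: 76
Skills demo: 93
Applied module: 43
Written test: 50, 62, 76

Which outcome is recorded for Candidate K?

Tier 3

Written test: drop 50 → average of remaining 2 = 138/2 = 69
Weighted total:
  Theory 56 × 0.18 = 10.08
  Practical 76 × 0.19 = 14.44
  Skills demo 93 × 0.17 = 15.81
  Applied module 43 × 0.29 = 12.47
  Written test 69 × 0.17 = 11.73
Sum = 64.53
64.53 is ≥ 44 and < 65 → Tier 3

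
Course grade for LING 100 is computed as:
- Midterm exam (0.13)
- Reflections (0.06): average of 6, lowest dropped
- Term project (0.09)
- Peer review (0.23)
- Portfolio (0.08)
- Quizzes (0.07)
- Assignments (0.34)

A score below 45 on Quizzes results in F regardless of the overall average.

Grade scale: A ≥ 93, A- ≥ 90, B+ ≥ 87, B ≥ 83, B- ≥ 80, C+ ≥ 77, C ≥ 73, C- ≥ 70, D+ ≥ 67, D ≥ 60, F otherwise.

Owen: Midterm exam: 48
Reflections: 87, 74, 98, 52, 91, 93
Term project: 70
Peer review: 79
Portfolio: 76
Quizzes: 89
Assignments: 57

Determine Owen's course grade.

D+

Reflections: drop 52 → average of remaining 5 = 443/5 = 88.6
Quizzes score 89 ≥ 45: minimum met.
Weighted total:
  Midterm exam 48 × 0.13 = 6.24
  Reflections 88.6 × 0.06 = 5.316
  Term project 70 × 0.09 = 6.3
  Peer review 79 × 0.23 = 18.17
  Portfolio 76 × 0.08 = 6.08
  Quizzes 89 × 0.07 = 6.23
  Assignments 57 × 0.34 = 19.38
Sum = 67.716
67.716 is ≥ 67 and < 70 → D+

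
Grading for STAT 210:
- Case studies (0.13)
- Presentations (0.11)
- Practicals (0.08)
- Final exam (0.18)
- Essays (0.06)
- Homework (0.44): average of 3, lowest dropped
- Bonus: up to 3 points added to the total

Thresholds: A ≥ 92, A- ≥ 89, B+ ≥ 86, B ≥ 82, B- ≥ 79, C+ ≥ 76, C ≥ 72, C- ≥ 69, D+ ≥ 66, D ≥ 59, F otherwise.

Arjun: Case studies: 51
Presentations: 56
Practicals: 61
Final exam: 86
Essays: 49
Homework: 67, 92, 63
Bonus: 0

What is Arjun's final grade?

C-

Homework: drop 63 → average of remaining 2 = 159/2 = 79.5
Weighted total:
  Case studies 51 × 0.13 = 6.63
  Presentations 56 × 0.11 = 6.16
  Practicals 61 × 0.08 = 4.88
  Final exam 86 × 0.18 = 15.48
  Essays 49 × 0.06 = 2.94
  Homework 79.5 × 0.44 = 34.98
Sum = 71.07
Bonus: 71.07 + 0 = 71.07
71.07 is ≥ 69 and < 72 → C-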